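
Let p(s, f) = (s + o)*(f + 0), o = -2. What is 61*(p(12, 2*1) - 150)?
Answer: -7930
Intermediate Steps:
p(s, f) = f*(-2 + s) (p(s, f) = (s - 2)*(f + 0) = (-2 + s)*f = f*(-2 + s))
61*(p(12, 2*1) - 150) = 61*((2*1)*(-2 + 12) - 150) = 61*(2*10 - 150) = 61*(20 - 150) = 61*(-130) = -7930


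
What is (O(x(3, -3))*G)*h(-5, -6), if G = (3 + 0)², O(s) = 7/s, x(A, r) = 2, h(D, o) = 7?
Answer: 441/2 ≈ 220.50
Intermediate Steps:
G = 9 (G = 3² = 9)
(O(x(3, -3))*G)*h(-5, -6) = ((7/2)*9)*7 = (63/2)*7 = 441/2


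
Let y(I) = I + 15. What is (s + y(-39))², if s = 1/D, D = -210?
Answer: 25411681/44100 ≈ 576.23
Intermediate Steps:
y(I) = 15 + I
s = -1/210 (s = 1/(-210) = -1/210 ≈ -0.0047619)
(s + y(-39))² = (-1/210 + (15 - 39))² = (-1/210 - 24)² = (-5041/210)² = 25411681/44100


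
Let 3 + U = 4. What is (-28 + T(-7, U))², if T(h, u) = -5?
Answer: 1089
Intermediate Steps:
U = 1 (U = -3 + 4 = 1)
(-28 + T(-7, U))² = (-28 - 5)² = (-33)² = 1089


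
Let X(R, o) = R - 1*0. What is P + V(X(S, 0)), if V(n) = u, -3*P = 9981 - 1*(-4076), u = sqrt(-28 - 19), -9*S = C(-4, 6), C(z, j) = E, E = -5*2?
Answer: -14057/3 + I*sqrt(47) ≈ -4685.7 + 6.8557*I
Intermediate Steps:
E = -10
C(z, j) = -10
S = 10/9 (S = -1/9*(-10) = 10/9 ≈ 1.1111)
u = I*sqrt(47) (u = sqrt(-47) = I*sqrt(47) ≈ 6.8557*I)
X(R, o) = R (X(R, o) = R + 0 = R)
P = -14057/3 (P = -(9981 - 1*(-4076))/3 = -(9981 + 4076)/3 = -1/3*14057 = -14057/3 ≈ -4685.7)
V(n) = I*sqrt(47)
P + V(X(S, 0)) = -14057/3 + I*sqrt(47)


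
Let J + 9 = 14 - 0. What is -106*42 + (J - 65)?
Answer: -4512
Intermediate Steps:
J = 5 (J = -9 + (14 - 0) = -9 + (14 - 1*0) = -9 + (14 + 0) = -9 + 14 = 5)
-106*42 + (J - 65) = -106*42 + (5 - 65) = -4452 - 60 = -4512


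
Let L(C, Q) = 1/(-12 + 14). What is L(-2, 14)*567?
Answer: 567/2 ≈ 283.50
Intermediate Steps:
L(C, Q) = 1/2
L(-2, 14)*567 = (1/2)*567 = 567/2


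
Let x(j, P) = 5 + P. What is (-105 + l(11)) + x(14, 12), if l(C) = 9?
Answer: -79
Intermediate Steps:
(-105 + l(11)) + x(14, 12) = (-105 + 9) + (5 + 12) = -96 + 17 = -79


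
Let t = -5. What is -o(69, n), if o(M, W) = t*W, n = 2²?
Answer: 20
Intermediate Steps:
n = 4
o(M, W) = -5*W
-o(69, n) = -(-5)*4 = -1*(-20) = 20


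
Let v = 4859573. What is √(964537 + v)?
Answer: √5824110 ≈ 2413.3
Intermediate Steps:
√(964537 + v) = √(964537 + 4859573) = √5824110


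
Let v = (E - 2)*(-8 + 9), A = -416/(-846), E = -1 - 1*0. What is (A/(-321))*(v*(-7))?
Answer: -1456/45261 ≈ -0.032169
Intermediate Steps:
E = -1 (E = -1 + 0 = -1)
A = 208/423 (A = -416*(-1/846) = 208/423 ≈ 0.49173)
v = -3 (v = (-1 - 2)*(-8 + 9) = -3*1 = -3)
(A/(-321))*(v*(-7)) = ((208/423)/(-321))*(-3*(-7)) = ((208/423)*(-1/321))*21 = -208/135783*21 = -1456/45261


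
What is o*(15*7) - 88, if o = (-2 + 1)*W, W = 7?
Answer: -823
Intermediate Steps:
o = -7 (o = (-2 + 1)*7 = -1*7 = -7)
o*(15*7) - 88 = -105*7 - 88 = -7*105 - 88 = -735 - 88 = -823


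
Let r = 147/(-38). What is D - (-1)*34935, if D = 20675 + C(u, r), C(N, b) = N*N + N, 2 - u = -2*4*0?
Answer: 55616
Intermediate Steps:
u = 2 (u = 2 - (-2*4)*0 = 2 - (-8)*0 = 2 - 1*0 = 2 + 0 = 2)
r = -147/38 (r = 147*(-1/38) = -147/38 ≈ -3.8684)
C(N, b) = N + N² (C(N, b) = N² + N = N + N²)
D = 20681 (D = 20675 + 2*(1 + 2) = 20675 + 2*3 = 20675 + 6 = 20681)
D - (-1)*34935 = 20681 - (-1)*34935 = 20681 - 1*(-34935) = 20681 + 34935 = 55616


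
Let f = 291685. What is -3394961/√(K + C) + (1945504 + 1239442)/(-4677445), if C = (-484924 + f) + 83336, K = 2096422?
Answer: -3184946/4677445 - 3394961*√1986519/1986519 ≈ -2409.4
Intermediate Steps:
C = -109903 (C = (-484924 + 291685) + 83336 = -193239 + 83336 = -109903)
-3394961/√(K + C) + (1945504 + 1239442)/(-4677445) = -3394961/√(2096422 - 109903) + (1945504 + 1239442)/(-4677445) = -3394961*√1986519/1986519 + 3184946*(-1/4677445) = -3394961*√1986519/1986519 - 3184946/4677445 = -3184946/4677445 - 3394961*√1986519/1986519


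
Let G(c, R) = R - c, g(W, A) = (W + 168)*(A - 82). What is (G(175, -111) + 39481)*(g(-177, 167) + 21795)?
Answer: 824270850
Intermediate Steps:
g(W, A) = (-82 + A)*(168 + W) (g(W, A) = (168 + W)*(-82 + A) = (-82 + A)*(168 + W))
(G(175, -111) + 39481)*(g(-177, 167) + 21795) = ((-111 - 1*175) + 39481)*((-13776 - 82*(-177) + 168*167 + 167*(-177)) + 21795) = ((-111 - 175) + 39481)*((-13776 + 14514 + 28056 - 29559) + 21795) = (-286 + 39481)*(-765 + 21795) = 39195*21030 = 824270850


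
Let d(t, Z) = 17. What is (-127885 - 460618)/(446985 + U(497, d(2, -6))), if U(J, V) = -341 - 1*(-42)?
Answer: -588503/446686 ≈ -1.3175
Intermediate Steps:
U(J, V) = -299 (U(J, V) = -341 + 42 = -299)
(-127885 - 460618)/(446985 + U(497, d(2, -6))) = (-127885 - 460618)/(446985 - 299) = -588503/446686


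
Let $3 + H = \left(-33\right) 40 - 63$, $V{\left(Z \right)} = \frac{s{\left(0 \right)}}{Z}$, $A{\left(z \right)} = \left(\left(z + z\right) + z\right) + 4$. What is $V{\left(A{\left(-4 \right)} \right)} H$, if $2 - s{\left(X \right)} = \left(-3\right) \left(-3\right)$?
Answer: $- \frac{4851}{4} \approx -1212.8$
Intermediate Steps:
$s{\left(X \right)} = -7$ ($s{\left(X \right)} = 2 - \left(-3\right) \left(-3\right) = 2 - 9 = -7$)
$A{\left(z \right)} = 4 + 3 z$ ($A{\left(z \right)} = \left(2 z + z\right) + 4 = 3 z + 4 = 4 + 3 z$)
$V{\left(Z \right)} = - \frac{7}{Z}$
$H = -1386$ ($H = -3 - 1383 = -1386$)
$V{\left(A{\left(-4 \right)} \right)} H = - \frac{7}{4 + 3 \left(-4\right)} \left(-1386\right) = - \frac{7}{4 - 12} \left(-1386\right) = - \frac{7}{-8} \left(-1386\right) = \left(-7\right) \left(- \frac{1}{8}\right) \left(-1386\right) = \frac{7}{8} \left(-1386\right) = - \frac{4851}{4}$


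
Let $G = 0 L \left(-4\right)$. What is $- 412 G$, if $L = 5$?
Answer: $0$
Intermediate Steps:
$G = 0$ ($G = 0 \cdot 5 \left(-4\right) = 0 \left(-4\right) = 0$)
$- 412 G = \left(-412\right) 0 = 0$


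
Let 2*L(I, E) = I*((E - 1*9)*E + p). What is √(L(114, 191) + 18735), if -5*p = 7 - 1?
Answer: 9*√617315/5 ≈ 1414.3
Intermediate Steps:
p = -6/5 (p = -(7 - 1)/5 = -⅕*6 = -6/5 ≈ -1.2000)
L(I, E) = I*(-6/5 + E*(-9 + E))/2 (L(I, E) = (I*((E - 1*9)*E - 6/5))/2 = (I*((E - 9)*E - 6/5))/2 = (I*((-9 + E)*E - 6/5))/2 = (I*(E*(-9 + E) - 6/5))/2 = (I*(-6/5 + E*(-9 + E)))/2 = I*(-6/5 + E*(-9 + E))/2)
√(L(114, 191) + 18735) = √((⅒)*114*(-6 - 45*191 + 5*191²) + 18735) = √((⅒)*114*(-6 - 8595 + 5*36481) + 18735) = √((⅒)*114*(-6 - 8595 + 182405) + 18735) = √((⅒)*114*173804 + 18735) = √(9906828/5 + 18735) = √(10000503/5) = 9*√617315/5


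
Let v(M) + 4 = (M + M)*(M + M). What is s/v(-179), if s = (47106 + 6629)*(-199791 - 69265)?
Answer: -90360776/801 ≈ -1.1281e+5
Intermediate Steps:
s = -14457724160 (s = 53735*(-269056) = -14457724160)
v(M) = -4 + 4*M**2 (v(M) = -4 + (M + M)*(M + M) = -4 + (2*M)*(2*M) = -4 + 4*M**2)
s/v(-179) = -14457724160/(-4 + 4*(-179)**2) = -14457724160/(-4 + 4*32041) = -14457724160/(-4 + 128164) = -14457724160/128160 = -14457724160*1/128160 = -90360776/801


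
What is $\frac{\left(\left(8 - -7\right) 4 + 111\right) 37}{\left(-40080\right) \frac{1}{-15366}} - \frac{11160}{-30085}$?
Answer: $\frac{97511050359}{40193560} \approx 2426.0$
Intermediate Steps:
$\frac{\left(\left(8 - -7\right) 4 + 111\right) 37}{\left(-40080\right) \frac{1}{-15366}} - \frac{11160}{-30085} = \frac{\left(\left(8 + 7\right) 4 + 111\right) 37}{\left(-40080\right) \left(- \frac{1}{15366}\right)} - - \frac{2232}{6017} = \frac{\left(15 \cdot 4 + 111\right) 37}{\frac{6680}{2561}} + \frac{2232}{6017} = \left(60 + 111\right) 37 \cdot \frac{2561}{6680} + \frac{2232}{6017} = 171 \cdot 37 \cdot \frac{2561}{6680} + \frac{2232}{6017} = 6327 \cdot \frac{2561}{6680} + \frac{2232}{6017} = \frac{16203447}{6680} + \frac{2232}{6017} = \frac{97511050359}{40193560}$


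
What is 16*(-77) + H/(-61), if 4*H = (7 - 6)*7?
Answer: -300615/244 ≈ -1232.0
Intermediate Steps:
H = 7/4 (H = ((7 - 6)*7)/4 = (1*7)/4 = (¼)*7 = 7/4 ≈ 1.7500)
16*(-77) + H/(-61) = 16*(-77) + (7/4)/(-61) = -1232 + (7/4)*(-1/61) = -1232 - 7/244 = -300615/244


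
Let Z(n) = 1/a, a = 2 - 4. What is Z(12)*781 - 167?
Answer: -1115/2 ≈ -557.50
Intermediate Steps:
a = -2
Z(n) = -½ (Z(n) = 1/(-2) = -½)
Z(12)*781 - 167 = -½*781 - 167 = -781/2 - 167 = -1115/2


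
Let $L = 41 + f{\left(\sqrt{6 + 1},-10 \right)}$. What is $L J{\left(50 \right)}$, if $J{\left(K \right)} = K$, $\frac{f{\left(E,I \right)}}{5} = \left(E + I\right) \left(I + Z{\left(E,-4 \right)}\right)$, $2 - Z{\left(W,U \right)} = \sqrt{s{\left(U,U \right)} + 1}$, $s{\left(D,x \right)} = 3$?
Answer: $27050 - 2500 \sqrt{7} \approx 20436.0$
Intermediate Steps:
$Z{\left(W,U \right)} = 0$ ($Z{\left(W,U \right)} = 2 - \sqrt{3 + 1} = 2 - \sqrt{4} = 2 - 2 = 0$)
$f{\left(E,I \right)} = 5 I \left(E + I\right)$ ($f{\left(E,I \right)} = 5 \left(E + I\right) \left(I + 0\right) = 5 \left(E + I\right) I = 5 I \left(E + I\right)$)
$L = 541 - 50 \sqrt{7}$ ($L = 41 + 5 \left(-10\right) \left(\sqrt{6 + 1} - 10\right) = 41 + 5 \left(-10\right) \left(\sqrt{7} - 10\right) = 41 + 5 \left(-10\right) \left(-10 + \sqrt{7}\right) = 41 + \left(500 - 50 \sqrt{7}\right) = 541 - 50 \sqrt{7} \approx 408.71$)
$L J{\left(50 \right)} = \left(541 - 50 \sqrt{7}\right) 50 = 27050 - 2500 \sqrt{7}$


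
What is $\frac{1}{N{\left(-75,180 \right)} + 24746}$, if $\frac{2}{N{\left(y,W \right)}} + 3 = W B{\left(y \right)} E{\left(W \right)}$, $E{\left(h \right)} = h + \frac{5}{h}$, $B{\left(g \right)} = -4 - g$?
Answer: $\frac{1150376}{28467204497} \approx 4.0411 \cdot 10^{-5}$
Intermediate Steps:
$N{\left(y,W \right)} = \frac{2}{-3 + W \left(-4 - y\right) \left(W + \frac{5}{W}\right)}$
$\frac{1}{N{\left(-75,180 \right)} + 24746} = \frac{1}{- \frac{2}{3 + \left(4 - 75\right) \left(5 + 180^{2}\right)} + 24746} = \frac{1}{- \frac{2}{3 - 71 \left(5 + 32400\right)} + 24746} = \frac{1}{- \frac{2}{3 - 2300755} + 24746} = \frac{1}{- \frac{2}{-2300752} + 24746} = \frac{1}{\left(-2\right) \left(- \frac{1}{2300752}\right) + 24746} = \frac{1}{\frac{1}{1150376} + 24746} = \frac{1}{\frac{28467204497}{1150376}} = \frac{1150376}{28467204497}$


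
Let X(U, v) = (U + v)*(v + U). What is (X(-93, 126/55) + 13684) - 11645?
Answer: 31058096/3025 ≈ 10267.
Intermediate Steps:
X(U, v) = (U + v)² (X(U, v) = (U + v)*(U + v) = (U + v)²)
(X(-93, 126/55) + 13684) - 11645 = ((-93 + 126/55)² + 13684) - 11645 = ((-4989/55)² + 13684) - 11645 = (24890121/3025 + 13684) - 11645 = 66284221/3025 - 11645 = 31058096/3025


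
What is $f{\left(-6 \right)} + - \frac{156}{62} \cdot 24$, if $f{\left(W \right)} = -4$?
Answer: $- \frac{1996}{31} \approx -64.387$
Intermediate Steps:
$f{\left(-6 \right)} + - \frac{156}{62} \cdot 24 = -4 + - \frac{156}{62} \cdot 24 = -4 + \left(-156\right) \frac{1}{62} \cdot 24 = -4 - \frac{1872}{31} = - \frac{1996}{31}$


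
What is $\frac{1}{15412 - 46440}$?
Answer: $- \frac{1}{31028} \approx -3.2229 \cdot 10^{-5}$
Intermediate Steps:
$\frac{1}{15412 - 46440} = \frac{1}{-31028} = - \frac{1}{31028}$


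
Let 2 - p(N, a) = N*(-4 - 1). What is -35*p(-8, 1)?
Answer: 1330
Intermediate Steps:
p(N, a) = 2 + 5*N (p(N, a) = 2 - N*(-4 - 1) = 2 - N*(-5) = 2 - (-5)*N = 2 + 5*N)
-35*p(-8, 1) = -35*(2 + 5*(-8)) = -35*(2 - 40) = -35*(-38) = 1330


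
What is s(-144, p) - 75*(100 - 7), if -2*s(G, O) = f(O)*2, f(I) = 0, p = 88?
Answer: -6975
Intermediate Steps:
s(G, O) = 0 (s(G, O) = -0*2 = -½*0 = 0)
s(-144, p) - 75*(100 - 7) = 0 - 75*(100 - 7) = 0 - 75*93 = 0 - 1*6975 = 0 - 6975 = -6975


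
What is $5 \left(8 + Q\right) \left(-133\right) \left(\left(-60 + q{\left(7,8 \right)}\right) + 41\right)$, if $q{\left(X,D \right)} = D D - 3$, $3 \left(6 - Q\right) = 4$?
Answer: $-353780$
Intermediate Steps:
$Q = \frac{14}{3}$ ($Q = 6 - \frac{4}{3} = \frac{14}{3} \approx 4.6667$)
$q{\left(X,D \right)} = -3 + D^{2}$ ($q{\left(X,D \right)} = D^{2} - 3 = -3 + D^{2}$)
$5 \left(8 + Q\right) \left(-133\right) \left(\left(-60 + q{\left(7,8 \right)}\right) + 41\right) = 5 \left(8 + \frac{14}{3}\right) \left(-133\right) \left(\left(-60 - \left(3 - 8^{2}\right)\right) + 41\right) = 5 \cdot \frac{38}{3} \left(-133\right) \left(\left(-60 + \left(-3 + 64\right)\right) + 41\right) = \frac{190}{3} \left(-133\right) \left(\left(-60 + 61\right) + 41\right) = - \frac{25270 \left(1 + 41\right)}{3} = \left(- \frac{25270}{3}\right) 42 = -353780$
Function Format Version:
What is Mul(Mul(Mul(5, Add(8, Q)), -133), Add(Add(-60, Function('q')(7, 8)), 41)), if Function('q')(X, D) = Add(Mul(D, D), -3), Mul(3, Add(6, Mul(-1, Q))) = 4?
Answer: -353780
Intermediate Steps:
Q = Rational(14, 3) (Q = Add(6, Mul(Rational(-1, 3), 4)) = Add(6, Rational(-4, 3)) = Rational(14, 3) ≈ 4.6667)
Function('q')(X, D) = Add(-3, Pow(D, 2)) (Function('q')(X, D) = Add(Pow(D, 2), -3) = Add(-3, Pow(D, 2)))
Mul(Mul(Mul(5, Add(8, Q)), -133), Add(Add(-60, Function('q')(7, 8)), 41)) = Mul(Mul(Mul(5, Add(8, Rational(14, 3))), -133), Add(Add(-60, Add(-3, Pow(8, 2))), 41)) = Mul(Mul(Mul(5, Rational(38, 3)), -133), Add(Add(-60, Add(-3, 64)), 41)) = Mul(Mul(Rational(190, 3), -133), Add(Add(-60, 61), 41)) = Mul(Rational(-25270, 3), Add(1, 41)) = Mul(Rational(-25270, 3), 42) = -353780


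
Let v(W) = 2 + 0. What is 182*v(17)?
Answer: 364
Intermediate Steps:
v(W) = 2
182*v(17) = 182*2 = 364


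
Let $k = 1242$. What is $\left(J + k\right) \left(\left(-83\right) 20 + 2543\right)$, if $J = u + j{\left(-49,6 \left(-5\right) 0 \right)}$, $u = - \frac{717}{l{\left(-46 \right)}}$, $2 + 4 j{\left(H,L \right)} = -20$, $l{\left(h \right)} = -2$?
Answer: $1408385$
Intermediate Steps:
$j{\left(H,L \right)} = - \frac{11}{2}$ ($j{\left(H,L \right)} = - \frac{1}{2} + \frac{1}{4} \left(-20\right) = - \frac{1}{2} - 5 = - \frac{11}{2}$)
$u = \frac{717}{2}$ ($u = - \frac{717}{-2} = \left(-717\right) \left(- \frac{1}{2}\right) = \frac{717}{2} \approx 358.5$)
$J = 353$ ($J = \frac{717}{2} - \frac{11}{2} = 353$)
$\left(J + k\right) \left(\left(-83\right) 20 + 2543\right) = \left(353 + 1242\right) \left(\left(-83\right) 20 + 2543\right) = 1595 \left(-1660 + 2543\right) = 1595 \cdot 883 = 1408385$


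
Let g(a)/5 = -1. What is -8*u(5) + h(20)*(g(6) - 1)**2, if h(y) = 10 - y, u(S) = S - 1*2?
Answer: -384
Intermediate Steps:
u(S) = -2 + S (u(S) = S - 2 = -2 + S)
g(a) = -5 (g(a) = 5*(-1) = -5)
-8*u(5) + h(20)*(g(6) - 1)**2 = -8*(-2 + 5) + (10 - 1*20)*(-5 - 1)**2 = -8*3 + (10 - 20)*(-6)**2 = -24 - 10*36 = -24 - 360 = -384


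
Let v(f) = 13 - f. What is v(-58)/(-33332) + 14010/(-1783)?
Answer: -467107913/59430956 ≈ -7.8597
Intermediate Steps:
v(-58)/(-33332) + 14010/(-1783) = (13 - 1*(-58))/(-33332) + 14010/(-1783) = (13 + 58)*(-1/33332) + 14010*(-1/1783) = 71*(-1/33332) - 14010/1783 = -71/33332 - 14010/1783 = -467107913/59430956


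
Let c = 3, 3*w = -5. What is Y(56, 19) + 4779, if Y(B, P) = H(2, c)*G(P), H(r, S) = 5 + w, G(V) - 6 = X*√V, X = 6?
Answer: 4799 + 20*√19 ≈ 4886.2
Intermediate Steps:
w = -5/3 (w = (⅓)*(-5) = -5/3 ≈ -1.6667)
G(V) = 6 + 6*√V
H(r, S) = 10/3 (H(r, S) = 5 - 5/3 = 10/3)
Y(B, P) = 20 + 20*√P (Y(B, P) = 10*(6 + 6*√P)/3 = 20 + 20*√P)
Y(56, 19) + 4779 = (20 + 20*√19) + 4779 = 4799 + 20*√19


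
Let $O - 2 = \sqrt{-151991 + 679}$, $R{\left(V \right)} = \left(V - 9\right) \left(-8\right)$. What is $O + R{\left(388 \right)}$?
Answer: $-3030 + 28 i \sqrt{193} \approx -3030.0 + 388.99 i$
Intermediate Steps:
$R{\left(V \right)} = 72 - 8 V$ ($R{\left(V \right)} = \left(-9 + V\right) \left(-8\right) = 72 - 8 V$)
$O = 2 + 28 i \sqrt{193}$ ($O = 2 + \sqrt{-151991 + 679} = 2 + \sqrt{-151312} = 2 + 28 i \sqrt{193} \approx 2.0 + 388.99 i$)
$O + R{\left(388 \right)} = \left(2 + 28 i \sqrt{193}\right) + \left(72 - 3104\right) = \left(2 + 28 i \sqrt{193}\right) - 3032 = -3030 + 28 i \sqrt{193}$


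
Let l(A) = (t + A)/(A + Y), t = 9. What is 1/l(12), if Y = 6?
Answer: 6/7 ≈ 0.85714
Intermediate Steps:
l(A) = (9 + A)/(6 + A) (l(A) = (9 + A)/(A + 6) = (9 + A)/(6 + A))
1/l(12) = 1/((9 + 12)/(6 + 12)) = 1/(21/18) = 1/((1/18)*21) = 1/(7/6) = 6/7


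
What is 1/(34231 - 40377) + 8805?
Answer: 54115529/6146 ≈ 8805.0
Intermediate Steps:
1/(34231 - 40377) + 8805 = 1/(-6146) + 8805 = -1/6146 + 8805 = 54115529/6146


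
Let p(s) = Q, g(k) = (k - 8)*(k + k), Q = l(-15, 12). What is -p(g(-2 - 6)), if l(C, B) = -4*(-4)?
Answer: -16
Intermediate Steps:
l(C, B) = 16
Q = 16
g(k) = 2*k*(-8 + k) (g(k) = (-8 + k)*(2*k) = 2*k*(-8 + k))
p(s) = 16
-p(g(-2 - 6)) = -1*16 = -16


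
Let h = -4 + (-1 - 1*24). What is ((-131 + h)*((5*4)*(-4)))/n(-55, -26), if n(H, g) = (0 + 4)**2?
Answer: 800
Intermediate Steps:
n(H, g) = 16 (n(H, g) = 4**2 = 16)
h = -29 (h = -4 + (-1 - 24) = -4 - 25 = -29)
((-131 + h)*((5*4)*(-4)))/n(-55, -26) = ((-131 - 29)*((5*4)*(-4)))/16 = -3200*(-4)*(1/16) = -160*(-80)*(1/16) = 12800*(1/16) = 800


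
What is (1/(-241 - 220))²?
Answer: 1/212521 ≈ 4.7054e-6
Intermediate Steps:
(1/(-241 - 220))² = (1/(-461))² = (-1/461)² = 1/212521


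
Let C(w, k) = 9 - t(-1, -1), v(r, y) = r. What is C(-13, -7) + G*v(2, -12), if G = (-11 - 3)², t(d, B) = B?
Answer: 402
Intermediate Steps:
G = 196 (G = (-14)² = 196)
C(w, k) = 10 (C(w, k) = 9 - 1*(-1) = 9 + 1 = 10)
C(-13, -7) + G*v(2, -12) = 10 + 196*2 = 10 + 392 = 402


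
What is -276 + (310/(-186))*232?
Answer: -1988/3 ≈ -662.67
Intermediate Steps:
-276 + (310/(-186))*232 = -276 + (310*(-1/186))*232 = -276 - 5/3*232 = -276 - 1160/3 = -1988/3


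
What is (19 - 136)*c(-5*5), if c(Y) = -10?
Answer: 1170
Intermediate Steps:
(19 - 136)*c(-5*5) = (19 - 136)*(-10) = -117*(-10) = 1170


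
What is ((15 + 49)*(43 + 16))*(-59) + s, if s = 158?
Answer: -222626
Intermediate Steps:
((15 + 49)*(43 + 16))*(-59) + s = ((15 + 49)*(43 + 16))*(-59) + 158 = (64*59)*(-59) + 158 = 3776*(-59) + 158 = -222784 + 158 = -222626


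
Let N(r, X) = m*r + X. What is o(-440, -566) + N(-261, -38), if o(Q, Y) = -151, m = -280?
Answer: 72891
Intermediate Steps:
N(r, X) = X - 280*r (N(r, X) = -280*r + X = X - 280*r)
o(-440, -566) + N(-261, -38) = -151 + (-38 - 280*(-261)) = -151 + (-38 + 73080) = -151 + 73042 = 72891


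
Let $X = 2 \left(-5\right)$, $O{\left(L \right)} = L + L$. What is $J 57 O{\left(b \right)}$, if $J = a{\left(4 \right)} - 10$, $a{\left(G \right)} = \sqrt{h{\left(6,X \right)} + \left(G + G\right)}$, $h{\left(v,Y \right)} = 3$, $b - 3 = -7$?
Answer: $4560 - 456 \sqrt{11} \approx 3047.6$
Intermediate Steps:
$b = -4$ ($b = 3 - 7 = -4$)
$O{\left(L \right)} = 2 L$
$X = -10$
$a{\left(G \right)} = \sqrt{3 + 2 G}$ ($a{\left(G \right)} = \sqrt{3 + \left(G + G\right)} = \sqrt{3 + 2 G}$)
$J = -10 + \sqrt{11}$ ($J = \sqrt{3 + 2 \cdot 4} - 10 = \sqrt{3 + 8} - 10 = \sqrt{11} - 10 = -10 + \sqrt{11} \approx -6.6834$)
$J 57 O{\left(b \right)} = \left(-10 + \sqrt{11}\right) 57 \cdot 2 \left(-4\right) = \left(-570 + 57 \sqrt{11}\right) \left(-8\right) = 4560 - 456 \sqrt{11}$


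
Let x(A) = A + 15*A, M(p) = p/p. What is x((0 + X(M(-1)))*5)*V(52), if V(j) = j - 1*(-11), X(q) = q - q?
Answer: 0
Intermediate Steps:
M(p) = 1
X(q) = 0
V(j) = 11 + j (V(j) = j + 11 = 11 + j)
x(A) = 16*A
x((0 + X(M(-1)))*5)*V(52) = (16*((0 + 0)*5))*(11 + 52) = (16*(0*5))*63 = (16*0)*63 = 0*63 = 0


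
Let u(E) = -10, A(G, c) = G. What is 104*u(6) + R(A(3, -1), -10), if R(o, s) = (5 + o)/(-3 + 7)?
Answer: -1038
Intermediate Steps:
R(o, s) = 5/4 + o/4 (R(o, s) = (5 + o)/4 = (5 + o)*(¼) = 5/4 + o/4)
104*u(6) + R(A(3, -1), -10) = 104*(-10) + (5/4 + (¼)*3) = -1040 + (5/4 + ¾) = -1040 + 2 = -1038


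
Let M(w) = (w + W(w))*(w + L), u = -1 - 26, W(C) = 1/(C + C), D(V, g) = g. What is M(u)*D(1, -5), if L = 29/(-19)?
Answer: -1976945/513 ≈ -3853.7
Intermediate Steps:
W(C) = 1/(2*C)
L = -29/19 (L = 29*(-1/19) = -29/19 ≈ -1.5263)
u = -27
M(w) = (-29/19 + w)*(w + 1/(2*w)) (M(w) = (w + 1/(2*w))*(w - 29/19) = (w + 1/(2*w))*(-29/19 + w) = (-29/19 + w)*(w + 1/(2*w)))
M(u)*D(1, -5) = ((1/38)*(-29 - 27*(19 - 58*(-27) + 38*(-27)**2))/(-27))*(-5) = ((1/38)*(-1/27)*(-29 - 27*(19 + 1566 + 38*729)))*(-5) = ((1/38)*(-1/27)*(-29 - 27*(19 + 1566 + 27702)))*(-5) = ((1/38)*(-1/27)*(-29 - 27*29287))*(-5) = ((1/38)*(-1/27)*(-29 - 790749))*(-5) = ((1/38)*(-1/27)*(-790778))*(-5) = (395389/513)*(-5) = -1976945/513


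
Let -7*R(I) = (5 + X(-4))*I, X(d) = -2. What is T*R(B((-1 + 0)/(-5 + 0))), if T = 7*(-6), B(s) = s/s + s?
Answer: 108/5 ≈ 21.600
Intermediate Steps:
B(s) = 1 + s
R(I) = -3*I/7 (R(I) = -(5 - 2)*I/7 = -3*I/7)
T = -42
T*R(B((-1 + 0)/(-5 + 0))) = -(-18)*(1 + (-1 + 0)/(-5 + 0)) = -(-18)*(1 - 1/(-5)) = -(-18)*(1 - 1*(-1/5)) = -(-18)*(1 + 1/5) = -(-18)*6/5 = -42*(-18/35) = 108/5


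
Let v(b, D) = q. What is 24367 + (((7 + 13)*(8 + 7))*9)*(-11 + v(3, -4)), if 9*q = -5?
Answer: -6833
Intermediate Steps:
q = -5/9 (q = (⅑)*(-5) = -5/9 ≈ -0.55556)
v(b, D) = -5/9
24367 + (((7 + 13)*(8 + 7))*9)*(-11 + v(3, -4)) = 24367 + (((7 + 13)*(8 + 7))*9)*(-11 - 5/9) = 24367 + ((20*15)*9)*(-104/9) = 24367 + (300*9)*(-104/9) = 24367 + 2700*(-104/9) = 24367 - 31200 = -6833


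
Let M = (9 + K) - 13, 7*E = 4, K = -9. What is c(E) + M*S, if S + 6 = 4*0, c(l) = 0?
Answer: 78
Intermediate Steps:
E = 4/7 (E = (⅐)*4 = 4/7 ≈ 0.57143)
M = -13 (M = (9 - 9) - 13 = 0 - 13 = -13)
S = -6 (S = -6 + 4*0 = -6 + 0 = -6)
c(E) + M*S = 0 - 13*(-6) = 0 + 78 = 78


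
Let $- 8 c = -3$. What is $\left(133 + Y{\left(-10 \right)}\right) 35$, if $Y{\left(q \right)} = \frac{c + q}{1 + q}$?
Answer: $\frac{337855}{72} \approx 4692.4$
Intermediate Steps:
$c = \frac{3}{8}$ ($c = \left(- \frac{1}{8}\right) \left(-3\right) = \frac{3}{8} \approx 0.375$)
$Y{\left(q \right)} = \frac{\frac{3}{8} + q}{1 + q}$
$\left(133 + Y{\left(-10 \right)}\right) 35 = \left(133 + \frac{\frac{3}{8} - 10}{1 - 10}\right) 35 = \left(133 + \frac{1}{-9} \left(- \frac{77}{8}\right)\right) 35 = \left(133 - - \frac{77}{72}\right) 35 = \left(133 + \frac{77}{72}\right) 35 = \frac{9653}{72} \cdot 35 = \frac{337855}{72}$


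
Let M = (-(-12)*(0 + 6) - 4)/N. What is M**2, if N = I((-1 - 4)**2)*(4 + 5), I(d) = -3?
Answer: 4624/729 ≈ 6.3429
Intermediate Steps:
N = -27 (N = -3*(4 + 5) = -3*9 = -27)
M = -68/27 (M = (-(-12)*(0 + 6) - 4)/(-27) = (-(-12)*6 - 4)*(-1/27) = (-4*(-18) - 4)*(-1/27) = (72 - 4)*(-1/27) = 68*(-1/27) = -68/27 ≈ -2.5185)
M**2 = (-68/27)**2 = 4624/729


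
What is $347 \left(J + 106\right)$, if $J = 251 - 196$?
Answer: $55867$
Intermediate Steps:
$J = 55$
$347 \left(J + 106\right) = 347 \left(55 + 106\right) = 347 \cdot 161 = 55867$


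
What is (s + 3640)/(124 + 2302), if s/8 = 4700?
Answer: 20620/1213 ≈ 16.999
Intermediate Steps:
s = 37600 (s = 8*4700 = 37600)
(s + 3640)/(124 + 2302) = (37600 + 3640)/(124 + 2302) = 41240/2426 = 41240*(1/2426) = 20620/1213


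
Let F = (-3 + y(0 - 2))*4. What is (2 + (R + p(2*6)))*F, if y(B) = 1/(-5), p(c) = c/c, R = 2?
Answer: -64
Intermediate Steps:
p(c) = 1
y(B) = -1/5
F = -64/5 (F = (-3 - 1/5)*4 = -16/5*4 = -64/5 ≈ -12.800)
(2 + (R + p(2*6)))*F = (2 + (2 + 1))*(-64/5) = (2 + 3)*(-64/5) = 5*(-64/5) = -64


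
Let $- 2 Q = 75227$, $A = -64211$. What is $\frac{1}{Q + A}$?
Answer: $- \frac{2}{203649} \approx -9.8208 \cdot 10^{-6}$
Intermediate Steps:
$Q = - \frac{75227}{2}$ ($Q = \left(- \frac{1}{2}\right) 75227 = - \frac{75227}{2} \approx -37614.0$)
$\frac{1}{Q + A} = \frac{1}{- \frac{75227}{2} - 64211} = \frac{1}{- \frac{203649}{2}} = - \frac{2}{203649}$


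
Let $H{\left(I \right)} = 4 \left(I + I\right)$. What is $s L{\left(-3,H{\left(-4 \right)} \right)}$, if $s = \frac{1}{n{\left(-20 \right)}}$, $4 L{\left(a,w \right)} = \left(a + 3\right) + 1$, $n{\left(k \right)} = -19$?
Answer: $- \frac{1}{76} \approx -0.013158$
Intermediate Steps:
$H{\left(I \right)} = 8 I$ ($H{\left(I \right)} = 4 \cdot 2 I = 8 I$)
$L{\left(a,w \right)} = 1 + \frac{a}{4}$ ($L{\left(a,w \right)} = \frac{\left(a + 3\right) + 1}{4} = \frac{\left(3 + a\right) + 1}{4} = \frac{4 + a}{4} = 1 + \frac{a}{4}$)
$s = - \frac{1}{19}$ ($s = \frac{1}{-19} = - \frac{1}{19} \approx -0.052632$)
$s L{\left(-3,H{\left(-4 \right)} \right)} = - \frac{1 + \frac{1}{4} \left(-3\right)}{19} = - \frac{1 - \frac{3}{4}}{19} = \left(- \frac{1}{19}\right) \frac{1}{4} = - \frac{1}{76}$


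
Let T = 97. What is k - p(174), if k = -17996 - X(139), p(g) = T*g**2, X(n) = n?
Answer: -2954907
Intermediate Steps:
p(g) = 97*g**2
k = -18135 (k = -17996 - 1*139 = -17996 - 139 = -18135)
k - p(174) = -18135 - 97*174**2 = -18135 - 97*30276 = -18135 - 1*2936772 = -18135 - 2936772 = -2954907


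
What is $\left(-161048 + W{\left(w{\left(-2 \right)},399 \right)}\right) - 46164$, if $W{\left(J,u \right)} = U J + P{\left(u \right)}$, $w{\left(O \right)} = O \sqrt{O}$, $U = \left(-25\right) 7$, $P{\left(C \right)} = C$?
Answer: $-206813 + 350 i \sqrt{2} \approx -2.0681 \cdot 10^{5} + 494.97 i$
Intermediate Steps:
$U = -175$
$w{\left(O \right)} = O^{\frac{3}{2}}$
$W{\left(J,u \right)} = u - 175 J$ ($W{\left(J,u \right)} = - 175 J + u = u - 175 J$)
$\left(-161048 + W{\left(w{\left(-2 \right)},399 \right)}\right) - 46164 = \left(-161048 + \left(399 - 175 \left(-2\right)^{\frac{3}{2}}\right)\right) - 46164 = \left(-161048 + \left(399 - 175 \left(- 2 i \sqrt{2}\right)\right)\right) - 46164 = \left(-161048 + \left(399 + 350 i \sqrt{2}\right)\right) - 46164 = \left(-160649 + 350 i \sqrt{2}\right) - 46164 = -206813 + 350 i \sqrt{2}$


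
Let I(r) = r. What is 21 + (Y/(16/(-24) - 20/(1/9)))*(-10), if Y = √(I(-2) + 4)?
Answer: 21 + 15*√2/271 ≈ 21.078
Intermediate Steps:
Y = √2 (Y = √(-2 + 4) = √2 ≈ 1.4142)
21 + (Y/(16/(-24) - 20/(1/9)))*(-10) = 21 + (√2/(16/(-24) - 20/(1/9)))*(-10) = 21 + (√2/(16*(-1/24) - 20/⅑))*(-10) = 21 + (√2/(-⅔ - 20*9))*(-10) = 21 + (√2/(-⅔ - 180))*(-10) = 21 + (√2/(-542/3))*(-10) = 21 + (√2*(-3/542))*(-10) = 21 - 3*√2/542*(-10) = 21 + 15*√2/271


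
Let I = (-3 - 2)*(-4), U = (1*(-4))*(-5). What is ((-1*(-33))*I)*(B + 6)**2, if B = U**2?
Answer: 108791760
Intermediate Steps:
U = 20 (U = -4*(-5) = 20)
B = 400 (B = 20**2 = 400)
I = 20 (I = -5*(-4) = 20)
((-1*(-33))*I)*(B + 6)**2 = (-1*(-33)*20)*(400 + 6)**2 = (33*20)*406**2 = 660*164836 = 108791760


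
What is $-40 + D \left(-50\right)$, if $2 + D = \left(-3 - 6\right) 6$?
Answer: $2760$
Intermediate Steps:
$D = -56$ ($D = -2 + \left(-3 - 6\right) 6 = -2 - 54 = -56$)
$-40 + D \left(-50\right) = -40 - -2800 = -40 + 2800 = 2760$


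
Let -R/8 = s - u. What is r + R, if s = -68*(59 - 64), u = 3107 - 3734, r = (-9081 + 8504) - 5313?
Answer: -13626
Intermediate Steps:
r = -5890 (r = -577 - 5313 = -5890)
u = -627
s = 340 (s = -68*(-5) = 340)
R = -7736 (R = -8*(340 - 1*(-627)) = -8*(340 + 627) = -8*967 = -7736)
r + R = -5890 - 7736 = -13626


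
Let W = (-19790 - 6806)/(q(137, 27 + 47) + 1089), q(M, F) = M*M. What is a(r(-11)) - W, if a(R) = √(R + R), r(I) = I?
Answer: 13298/9929 + I*√22 ≈ 1.3393 + 4.6904*I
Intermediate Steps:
q(M, F) = M²
a(R) = √2*√R (a(R) = √(2*R) = √2*√R)
W = -13298/9929 (W = (-19790 - 6806)/(137² + 1089) = -26596/(18769 + 1089) = -26596/19858 = -26596*1/19858 = -13298/9929 ≈ -1.3393)
a(r(-11)) - W = √2*√(-11) - 1*(-13298/9929) = √2*(I*√11) + 13298/9929 = I*√22 + 13298/9929 = 13298/9929 + I*√22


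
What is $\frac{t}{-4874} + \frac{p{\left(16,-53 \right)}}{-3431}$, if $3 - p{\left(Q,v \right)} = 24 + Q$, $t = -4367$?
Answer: $\frac{15163515}{16722694} \approx 0.90676$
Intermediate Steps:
$p{\left(Q,v \right)} = -21 - Q$ ($p{\left(Q,v \right)} = 3 - \left(24 + Q\right) = -21 - Q$)
$\frac{t}{-4874} + \frac{p{\left(16,-53 \right)}}{-3431} = - \frac{4367}{-4874} + \frac{-21 - 16}{-3431} = \left(-4367\right) \left(- \frac{1}{4874}\right) + \left(-21 - 16\right) \left(- \frac{1}{3431}\right) = \frac{4367}{4874} - - \frac{37}{3431} = \frac{4367}{4874} + \frac{37}{3431} = \frac{15163515}{16722694}$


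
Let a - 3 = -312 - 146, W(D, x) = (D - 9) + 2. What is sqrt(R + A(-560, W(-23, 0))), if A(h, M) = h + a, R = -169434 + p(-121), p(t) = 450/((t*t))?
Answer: I*sqrt(2495543359)/121 ≈ 412.85*I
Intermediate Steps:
p(t) = 450/t**2 (p(t) = 450/(t**2) = 450/t**2)
W(D, x) = -7 + D (W(D, x) = (-9 + D) + 2 = -7 + D)
R = -2480682744/14641 (R = -169434 + 450/(-121)**2 = -169434 + 450*(1/14641) = -169434 + 450/14641 = -2480682744/14641 ≈ -1.6943e+5)
a = -455 (a = 3 + (-312 - 146) = 3 - 458 = -455)
A(h, M) = -455 + h (A(h, M) = h - 455 = -455 + h)
sqrt(R + A(-560, W(-23, 0))) = sqrt(-2480682744/14641 + (-455 - 560)) = sqrt(-2480682744/14641 - 1015) = sqrt(-2495543359/14641) = I*sqrt(2495543359)/121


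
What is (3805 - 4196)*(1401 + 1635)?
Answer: -1187076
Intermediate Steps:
(3805 - 4196)*(1401 + 1635) = -391*3036 = -1187076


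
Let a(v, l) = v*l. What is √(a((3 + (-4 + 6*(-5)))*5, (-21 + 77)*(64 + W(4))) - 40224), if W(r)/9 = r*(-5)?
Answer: 128*√59 ≈ 983.19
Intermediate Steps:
W(r) = -45*r (W(r) = 9*(r*(-5)) = 9*(-5*r) = -45*r)
a(v, l) = l*v
√(a((3 + (-4 + 6*(-5)))*5, (-21 + 77)*(64 + W(4))) - 40224) = √(((-21 + 77)*(64 - 45*4))*((3 + (-4 + 6*(-5)))*5) - 40224) = √((56*(64 - 180))*((3 + (-4 - 30))*5) - 40224) = √((56*(-116))*((3 - 34)*5) - 40224) = √(-(-201376)*5 - 40224) = √(-6496*(-155) - 40224) = √(1006880 - 40224) = √966656 = 128*√59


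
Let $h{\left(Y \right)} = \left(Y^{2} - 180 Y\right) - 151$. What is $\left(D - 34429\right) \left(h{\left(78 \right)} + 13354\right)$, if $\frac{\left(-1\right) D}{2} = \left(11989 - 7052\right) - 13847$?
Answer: $-87147423$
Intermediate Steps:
$h{\left(Y \right)} = -151 + Y^{2} - 180 Y$
$D = 17820$ ($D = - 2 \left(\left(11989 - 7052\right) - 13847\right) = - 2 \left(4937 - 13847\right) = \left(-2\right) \left(-8910\right) = 17820$)
$\left(D - 34429\right) \left(h{\left(78 \right)} + 13354\right) = \left(17820 - 34429\right) \left(\left(-151 + 78^{2} - 14040\right) + 13354\right) = - 16609 \left(\left(-151 + 6084 - 14040\right) + 13354\right) = - 16609 \left(-8107 + 13354\right) = \left(-16609\right) 5247 = -87147423$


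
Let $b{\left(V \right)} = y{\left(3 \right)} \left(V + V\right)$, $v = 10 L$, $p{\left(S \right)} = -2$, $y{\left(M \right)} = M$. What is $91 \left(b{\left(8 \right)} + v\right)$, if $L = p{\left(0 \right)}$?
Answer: $2548$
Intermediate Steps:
$L = -2$
$v = -20$ ($v = 10 \left(-2\right) = -20$)
$b{\left(V \right)} = 6 V$ ($b{\left(V \right)} = 3 \left(V + V\right) = 3 \cdot 2 V = 6 V$)
$91 \left(b{\left(8 \right)} + v\right) = 91 \left(6 \cdot 8 - 20\right) = 91 \left(48 - 20\right) = 91 \cdot 28 = 2548$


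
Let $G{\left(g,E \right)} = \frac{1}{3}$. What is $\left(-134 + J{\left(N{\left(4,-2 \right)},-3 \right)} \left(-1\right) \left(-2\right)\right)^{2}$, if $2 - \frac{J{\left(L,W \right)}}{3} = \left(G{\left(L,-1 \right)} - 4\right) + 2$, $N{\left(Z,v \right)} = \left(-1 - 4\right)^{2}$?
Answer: $12544$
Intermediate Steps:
$N{\left(Z,v \right)} = 25$ ($N{\left(Z,v \right)} = \left(-5\right)^{2} = 25$)
$G{\left(g,E \right)} = \frac{1}{3}$
$J{\left(L,W \right)} = 11$ ($J{\left(L,W \right)} = 6 - 3 \left(\left(\frac{1}{3} - 4\right) + 2\right) = 6 - 3 \left(- \frac{11}{3} + 2\right) = 6 - -5 = 6 + 5 = 11$)
$\left(-134 + J{\left(N{\left(4,-2 \right)},-3 \right)} \left(-1\right) \left(-2\right)\right)^{2} = \left(-134 + 11 \left(-1\right) \left(-2\right)\right)^{2} = \left(-134 - -22\right)^{2} = \left(-134 + 22\right)^{2} = \left(-112\right)^{2} = 12544$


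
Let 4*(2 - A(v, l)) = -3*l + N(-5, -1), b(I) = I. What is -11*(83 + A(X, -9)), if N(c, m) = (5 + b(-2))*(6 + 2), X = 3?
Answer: -3179/4 ≈ -794.75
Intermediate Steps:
N(c, m) = 24 (N(c, m) = (5 - 2)*(6 + 2) = 3*8 = 24)
A(v, l) = -4 + 3*l/4 (A(v, l) = 2 - (-3*l + 24)/4 = 2 - (24 - 3*l)/4 = 2 + (-6 + 3*l/4) = -4 + 3*l/4)
-11*(83 + A(X, -9)) = -11*(83 + (-4 + (¾)*(-9))) = -11*(83 + (-4 - 27/4)) = -11*(83 - 43/4) = -11*289/4 = -3179/4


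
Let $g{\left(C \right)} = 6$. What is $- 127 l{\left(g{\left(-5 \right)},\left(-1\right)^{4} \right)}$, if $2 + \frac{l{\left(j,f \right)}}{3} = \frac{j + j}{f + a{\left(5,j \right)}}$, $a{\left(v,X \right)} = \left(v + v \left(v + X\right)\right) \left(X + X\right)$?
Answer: $\frac{544830}{721} \approx 755.66$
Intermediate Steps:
$a{\left(v,X \right)} = 2 X \left(v + v \left(X + v\right)\right)$ ($a{\left(v,X \right)} = \left(v + v \left(X + v\right)\right) 2 X = 2 X \left(v + v \left(X + v\right)\right)$)
$l{\left(j,f \right)} = -6 + \frac{6 j}{f + 10 j \left(6 + j\right)}$ ($l{\left(j,f \right)} = -6 + 3 \frac{j + j}{f + 2 j 5 \left(1 + j + 5\right)} = -6 + 3 \frac{2 j}{f + 2 j 5 \left(6 + j\right)} = -6 + 3 \frac{2 j}{f + 10 j \left(6 + j\right)} = -6 + \frac{6 j}{f + 10 j \left(6 + j\right)}$)
$- 127 l{\left(g{\left(-5 \right)},\left(-1\right)^{4} \right)} = - 127 \frac{6 \left(6 - \left(-1\right)^{4} - 60 \left(6 + 6\right)\right)}{\left(-1\right)^{4} + 10 \cdot 6 \left(6 + 6\right)} = - 127 \frac{6 \left(6 - 1 - 60 \cdot 12\right)}{1 + 10 \cdot 6 \cdot 12} = - 127 \frac{6 \left(6 - 1 - 720\right)}{1 + 720} = - 127 \cdot 6 \cdot \frac{1}{721} \left(-715\right) = \left(-127\right) \left(- \frac{4290}{721}\right) = \frac{544830}{721}$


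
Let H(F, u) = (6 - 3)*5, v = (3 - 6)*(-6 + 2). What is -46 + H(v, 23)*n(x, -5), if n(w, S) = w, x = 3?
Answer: -1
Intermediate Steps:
v = 12 (v = -3*(-4) = 12)
H(F, u) = 15 (H(F, u) = 3*5 = 15)
-46 + H(v, 23)*n(x, -5) = -46 + 15*3 = -46 + 45 = -1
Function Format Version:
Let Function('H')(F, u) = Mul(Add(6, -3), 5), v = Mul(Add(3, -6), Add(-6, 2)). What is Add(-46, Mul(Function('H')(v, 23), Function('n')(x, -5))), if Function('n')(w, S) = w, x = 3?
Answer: -1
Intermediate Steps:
v = 12 (v = Mul(-3, -4) = 12)
Function('H')(F, u) = 15 (Function('H')(F, u) = Mul(3, 5) = 15)
Add(-46, Mul(Function('H')(v, 23), Function('n')(x, -5))) = Add(-46, Mul(15, 3)) = Add(-46, 45) = -1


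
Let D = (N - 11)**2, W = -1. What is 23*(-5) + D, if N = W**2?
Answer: -15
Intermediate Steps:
N = 1 (N = (-1)**2 = 1)
D = 100 (D = (1 - 11)**2 = (-10)**2 = 100)
23*(-5) + D = 23*(-5) + 100 = -115 + 100 = -15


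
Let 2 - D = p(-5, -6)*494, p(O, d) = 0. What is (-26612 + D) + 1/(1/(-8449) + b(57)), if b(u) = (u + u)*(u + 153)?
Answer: -5382379651541/202269059 ≈ -26610.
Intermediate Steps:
D = 2 (D = 2 - 0*494 = 2 - 1*0 = 2 + 0 = 2)
b(u) = 2*u*(153 + u) (b(u) = (2*u)*(153 + u) = 2*u*(153 + u))
(-26612 + D) + 1/(1/(-8449) + b(57)) = (-26612 + 2) + 1/(1/(-8449) + 2*57*(153 + 57)) = -26610 + 1/(-1/8449 + 2*57*210) = -26610 + 1/(-1/8449 + 23940) = -26610 + 1/(202269059/8449) = -26610 + 8449/202269059 = -5382379651541/202269059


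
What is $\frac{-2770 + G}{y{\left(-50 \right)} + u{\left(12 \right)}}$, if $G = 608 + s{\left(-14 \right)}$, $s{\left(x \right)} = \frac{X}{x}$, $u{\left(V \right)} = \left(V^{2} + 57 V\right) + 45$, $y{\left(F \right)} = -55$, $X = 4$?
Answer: $- \frac{7568}{2863} \approx -2.6434$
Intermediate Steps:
$u{\left(V \right)} = 45 + V^{2} + 57 V$
$s{\left(x \right)} = \frac{4}{x}$
$G = \frac{4254}{7}$ ($G = 608 + \frac{4}{-14} = 608 + 4 \left(- \frac{1}{14}\right) = 608 - \frac{2}{7} = \frac{4254}{7} \approx 607.71$)
$\frac{-2770 + G}{y{\left(-50 \right)} + u{\left(12 \right)}} = \frac{-2770 + \frac{4254}{7}}{-55 + \left(45 + 12^{2} + 57 \cdot 12\right)} = - \frac{15136}{7 \left(-55 + \left(45 + 144 + 684\right)\right)} = - \frac{15136}{7 \left(-55 + 873\right)} = - \frac{15136}{7 \cdot 818} = \left(- \frac{15136}{7}\right) \frac{1}{818} = - \frac{7568}{2863}$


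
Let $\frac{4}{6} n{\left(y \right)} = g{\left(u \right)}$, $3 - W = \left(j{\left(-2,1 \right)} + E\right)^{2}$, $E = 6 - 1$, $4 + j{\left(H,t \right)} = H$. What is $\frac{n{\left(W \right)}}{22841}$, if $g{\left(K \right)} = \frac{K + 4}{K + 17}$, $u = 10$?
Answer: $\frac{1}{29367} \approx 3.4052 \cdot 10^{-5}$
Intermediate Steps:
$j{\left(H,t \right)} = -4 + H$
$E = 5$ ($E = 6 - 1 = 5$)
$W = 2$ ($W = 3 - \left(\left(-4 - 2\right) + 5\right)^{2} = 3 - \left(-6 + 5\right)^{2} = 3 - \left(-1\right)^{2} = 3 - 1 = 2$)
$g{\left(K \right)} = \frac{4 + K}{17 + K}$
$n{\left(y \right)} = \frac{7}{9}$ ($n{\left(y \right)} = \frac{3 \frac{4 + 10}{17 + 10}}{2} = \frac{3 \cdot \frac{1}{27} \cdot 14}{2} = \frac{3}{2} \cdot \frac{14}{27} = \frac{7}{9}$)
$\frac{n{\left(W \right)}}{22841} = \frac{7}{9 \cdot 22841} = \frac{7}{9} \cdot \frac{1}{22841} = \frac{1}{29367}$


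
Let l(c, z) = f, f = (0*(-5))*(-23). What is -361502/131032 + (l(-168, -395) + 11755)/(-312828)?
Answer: -7164264301/2561904906 ≈ -2.7965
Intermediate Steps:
f = 0 (f = 0*(-23) = 0)
l(c, z) = 0
-361502/131032 + (l(-168, -395) + 11755)/(-312828) = -361502/131032 + (0 + 11755)/(-312828) = -361502*1/131032 + 11755*(-1/312828) = -180751/65516 - 11755/312828 = -7164264301/2561904906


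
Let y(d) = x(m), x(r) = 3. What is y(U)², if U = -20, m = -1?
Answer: 9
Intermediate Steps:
y(d) = 3
y(U)² = 3² = 9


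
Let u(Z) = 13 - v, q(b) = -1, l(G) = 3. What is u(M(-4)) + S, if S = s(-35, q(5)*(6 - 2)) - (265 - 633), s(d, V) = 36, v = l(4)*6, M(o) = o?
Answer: 399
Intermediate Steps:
v = 18 (v = 3*6 = 18)
u(Z) = -5 (u(Z) = 13 - 1*18 = 13 - 18 = -5)
S = 404 (S = 36 - (265 - 633) = 36 - 1*(-368) = 36 + 368 = 404)
u(M(-4)) + S = -5 + 404 = 399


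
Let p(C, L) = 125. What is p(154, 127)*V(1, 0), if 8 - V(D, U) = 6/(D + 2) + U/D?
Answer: 750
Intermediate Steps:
V(D, U) = 8 - 6/(2 + D) - U/D (V(D, U) = 8 - (6/(D + 2) + U/D) = 8 - (6/(2 + D) + U/D) = 8 + (-6/(2 + D) - U/D) = 8 - 6/(2 + D) - U/D)
p(154, 127)*V(1, 0) = 125*((-2*0 + 8*1**2 + 10*1 - 1*1*0)/(1*(2 + 1))) = 125*(1*(0 + 8*1 + 10 + 0)/3) = 125*(1*(1/3)*(0 + 8 + 10 + 0)) = 125*(1*(1/3)*18) = 125*6 = 750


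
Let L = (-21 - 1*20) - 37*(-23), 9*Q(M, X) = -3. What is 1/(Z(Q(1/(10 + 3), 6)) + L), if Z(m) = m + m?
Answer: 3/2428 ≈ 0.0012356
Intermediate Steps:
Q(M, X) = -⅓ (Q(M, X) = (⅑)*(-3) = -⅓)
Z(m) = 2*m
L = 810 (L = (-21 - 20) + 851 = -41 + 851 = 810)
1/(Z(Q(1/(10 + 3), 6)) + L) = 1/(2*(-⅓) + 810) = 1/(-⅔ + 810) = 1/(2428/3) = 3/2428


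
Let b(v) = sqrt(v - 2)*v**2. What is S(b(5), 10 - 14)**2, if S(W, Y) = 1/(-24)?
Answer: 1/576 ≈ 0.0017361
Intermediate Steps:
b(v) = v**2*sqrt(-2 + v) (b(v) = sqrt(-2 + v)*v**2 = v**2*sqrt(-2 + v))
S(W, Y) = -1/24
S(b(5), 10 - 14)**2 = (-1/24)**2 = 1/576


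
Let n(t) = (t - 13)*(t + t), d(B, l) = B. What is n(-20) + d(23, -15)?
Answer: 1343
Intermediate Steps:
n(t) = 2*t*(-13 + t) (n(t) = (-13 + t)*(2*t) = 2*t*(-13 + t))
n(-20) + d(23, -15) = 2*(-20)*(-13 - 20) + 23 = 2*(-20)*(-33) + 23 = 1320 + 23 = 1343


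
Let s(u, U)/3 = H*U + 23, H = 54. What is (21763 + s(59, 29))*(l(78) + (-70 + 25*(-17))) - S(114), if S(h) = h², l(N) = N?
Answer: -11076006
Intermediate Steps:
s(u, U) = 69 + 162*U (s(u, U) = 3*(54*U + 23) = 3*(23 + 54*U) = 69 + 162*U)
(21763 + s(59, 29))*(l(78) + (-70 + 25*(-17))) - S(114) = (21763 + (69 + 162*29))*(78 + (-70 + 25*(-17))) - 1*114² = (21763 + (69 + 4698))*(78 + (-70 - 425)) - 1*12996 = (21763 + 4767)*(78 - 495) - 12996 = 26530*(-417) - 12996 = -11063010 - 12996 = -11076006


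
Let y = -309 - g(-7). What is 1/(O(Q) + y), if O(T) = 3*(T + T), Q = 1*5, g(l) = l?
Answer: -1/272 ≈ -0.0036765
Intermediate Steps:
Q = 5
O(T) = 6*T (O(T) = 3*(2*T) = 6*T)
y = -302 (y = -309 - 1*(-7) = -309 + 7 = -302)
1/(O(Q) + y) = 1/(6*5 - 302) = 1/(30 - 302) = 1/(-272) = -1/272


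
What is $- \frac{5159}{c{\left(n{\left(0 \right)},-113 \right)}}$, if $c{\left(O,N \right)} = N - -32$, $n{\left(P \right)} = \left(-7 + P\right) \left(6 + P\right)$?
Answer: $\frac{5159}{81} \approx 63.691$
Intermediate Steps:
$c{\left(O,N \right)} = 32 + N$ ($c{\left(O,N \right)} = N + 32 = 32 + N$)
$- \frac{5159}{c{\left(n{\left(0 \right)},-113 \right)}} = - \frac{5159}{32 - 113} = - \frac{5159}{-81} = \left(-5159\right) \left(- \frac{1}{81}\right) = \frac{5159}{81}$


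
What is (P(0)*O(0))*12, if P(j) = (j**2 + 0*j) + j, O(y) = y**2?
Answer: 0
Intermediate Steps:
P(j) = j + j**2 (P(j) = (j**2 + 0) + j = j**2 + j = j + j**2)
(P(0)*O(0))*12 = ((0*(1 + 0))*0**2)*12 = ((0*1)*0)*12 = (0*0)*12 = 0*12 = 0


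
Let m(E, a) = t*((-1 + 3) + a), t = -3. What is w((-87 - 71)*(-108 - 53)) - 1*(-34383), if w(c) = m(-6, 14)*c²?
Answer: -31060374129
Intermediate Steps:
m(E, a) = -6 - 3*a (m(E, a) = -3*((-1 + 3) + a) = -3*(2 + a) = -6 - 3*a)
w(c) = -48*c² (w(c) = (-6 - 3*14)*c² = (-6 - 42)*c² = -48*c²)
w((-87 - 71)*(-108 - 53)) - 1*(-34383) = -48*(-108 - 53)²*(-87 - 71)² - 1*(-34383) = -48*(-158*(-161))² + 34383 = -48*25438² + 34383 = -48*647091844 + 34383 = -31060408512 + 34383 = -31060374129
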